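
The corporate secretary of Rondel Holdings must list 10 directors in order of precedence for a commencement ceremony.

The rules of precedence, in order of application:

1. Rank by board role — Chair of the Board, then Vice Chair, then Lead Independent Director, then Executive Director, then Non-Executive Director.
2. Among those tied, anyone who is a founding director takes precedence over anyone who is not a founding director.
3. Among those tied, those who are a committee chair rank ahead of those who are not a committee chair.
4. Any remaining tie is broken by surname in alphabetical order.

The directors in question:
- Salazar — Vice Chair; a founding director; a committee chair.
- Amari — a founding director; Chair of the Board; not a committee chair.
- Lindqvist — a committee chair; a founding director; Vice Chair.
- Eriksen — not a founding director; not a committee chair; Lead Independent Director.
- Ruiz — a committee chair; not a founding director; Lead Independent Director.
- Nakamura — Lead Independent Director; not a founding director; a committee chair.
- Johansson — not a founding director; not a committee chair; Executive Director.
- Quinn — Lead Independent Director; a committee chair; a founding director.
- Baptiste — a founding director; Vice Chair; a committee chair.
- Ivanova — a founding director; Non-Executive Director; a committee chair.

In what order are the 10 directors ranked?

By board role: Amari (Chair of the Board); then Baptiste, Lindqvist and Salazar (Vice Chair); then Quinn, Nakamura, Ruiz and Eriksen (Lead Independent Director); then Johansson (Executive Director); then Ivanova (Non-Executive Director).
Baptiste, Lindqvist and Salazar are each a founding director, so the next rule applies.
Baptiste, Lindqvist and Salazar are each a committee chair, so the next rule applies.
Among Baptiste, Lindqvist and Salazar, alphabetically by surname: Baptiste before Lindqvist before Salazar.
Among Quinn, Nakamura, Ruiz and Eriksen, a founding director before not a founding director: Quinn (a founding director) before Nakamura, Ruiz and Eriksen (not a founding director).
Among Nakamura, Ruiz and Eriksen, a committee chair before not a committee chair: Nakamura and Ruiz (a committee chair) before Eriksen (not a committee chair).
Among Nakamura and Ruiz, alphabetically by surname: Nakamura before Ruiz.
Full order: Amari, Baptiste, Lindqvist, Salazar, Quinn, Nakamura, Ruiz, Eriksen, Johansson, Ivanova.

Amari, Baptiste, Lindqvist, Salazar, Quinn, Nakamura, Ruiz, Eriksen, Johansson, Ivanova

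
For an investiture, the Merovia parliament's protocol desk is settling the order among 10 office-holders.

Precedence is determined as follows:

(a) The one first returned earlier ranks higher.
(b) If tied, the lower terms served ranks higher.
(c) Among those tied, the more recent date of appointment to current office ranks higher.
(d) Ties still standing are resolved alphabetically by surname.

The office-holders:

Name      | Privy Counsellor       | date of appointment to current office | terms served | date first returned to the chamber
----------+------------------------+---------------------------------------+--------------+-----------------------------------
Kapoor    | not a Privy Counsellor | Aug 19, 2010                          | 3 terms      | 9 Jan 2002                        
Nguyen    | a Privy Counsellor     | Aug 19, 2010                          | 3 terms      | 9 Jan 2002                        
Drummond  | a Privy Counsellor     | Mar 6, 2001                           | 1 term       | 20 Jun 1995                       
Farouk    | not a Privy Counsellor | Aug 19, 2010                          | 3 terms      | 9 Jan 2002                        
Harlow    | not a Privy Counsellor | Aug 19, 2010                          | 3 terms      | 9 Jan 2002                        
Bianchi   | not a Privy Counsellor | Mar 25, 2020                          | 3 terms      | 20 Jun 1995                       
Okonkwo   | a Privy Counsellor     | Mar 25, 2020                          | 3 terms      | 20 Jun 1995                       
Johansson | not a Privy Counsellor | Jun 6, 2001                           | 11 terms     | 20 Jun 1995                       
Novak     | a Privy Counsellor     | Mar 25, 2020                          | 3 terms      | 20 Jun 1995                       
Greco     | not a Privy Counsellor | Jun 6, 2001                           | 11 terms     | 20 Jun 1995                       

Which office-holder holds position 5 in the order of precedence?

Greco

By date first returned to the chamber (earlier first): Drummond, Bianchi, Novak, Okonkwo, Greco and Johansson (each 20 Jun 1995); then Farouk, Harlow, Kapoor and Nguyen (each 9 Jan 2002).
Among Drummond, Bianchi, Novak, Okonkwo, Greco and Johansson, by terms served (lower first): Drummond (1 term) before Bianchi, Novak and Okonkwo (3 terms) before Greco and Johansson (11 terms).
Bianchi, Novak and Okonkwo all have date of appointment to current office Mar 25, 2020, so the next rule applies.
Among Bianchi, Novak and Okonkwo, alphabetically by surname: Bianchi before Novak before Okonkwo.
Greco and Johansson both have date of appointment to current office Jun 6, 2001, so the next rule applies.
Among Greco and Johansson, alphabetically by surname: Greco before Johansson.
Farouk, Harlow, Kapoor and Nguyen all have terms served 3 terms, so the next rule applies.
Farouk, Harlow, Kapoor and Nguyen all have date of appointment to current office Aug 19, 2010, so the next rule applies.
Among Farouk, Harlow, Kapoor and Nguyen, alphabetically by surname: Farouk before Harlow before Kapoor before Nguyen.
Order: Drummond, Bianchi, Novak, Okonkwo, Greco, Johansson, Farouk, Harlow, Kapoor, Nguyen.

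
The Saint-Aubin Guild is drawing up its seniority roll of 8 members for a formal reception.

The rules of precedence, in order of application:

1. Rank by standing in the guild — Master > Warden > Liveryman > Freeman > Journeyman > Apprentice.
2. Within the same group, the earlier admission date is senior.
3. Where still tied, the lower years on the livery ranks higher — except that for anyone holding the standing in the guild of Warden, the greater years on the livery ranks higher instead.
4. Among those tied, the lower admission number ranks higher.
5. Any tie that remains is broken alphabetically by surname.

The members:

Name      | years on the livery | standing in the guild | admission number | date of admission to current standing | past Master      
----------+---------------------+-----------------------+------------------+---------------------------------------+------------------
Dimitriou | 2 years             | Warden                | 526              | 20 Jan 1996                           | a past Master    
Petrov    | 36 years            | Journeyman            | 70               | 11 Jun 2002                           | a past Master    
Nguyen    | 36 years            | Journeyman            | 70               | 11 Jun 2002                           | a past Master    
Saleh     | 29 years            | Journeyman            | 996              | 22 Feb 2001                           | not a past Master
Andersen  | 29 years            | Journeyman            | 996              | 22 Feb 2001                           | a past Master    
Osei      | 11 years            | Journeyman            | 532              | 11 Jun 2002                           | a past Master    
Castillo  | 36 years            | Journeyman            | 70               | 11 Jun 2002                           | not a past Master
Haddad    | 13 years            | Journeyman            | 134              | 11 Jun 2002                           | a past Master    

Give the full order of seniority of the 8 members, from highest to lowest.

Dimitriou, Andersen, Saleh, Osei, Haddad, Castillo, Nguyen, Petrov

By standing in the guild: Dimitriou (Warden); then Andersen, Saleh, Osei, Haddad, Castillo, Nguyen and Petrov (Journeyman).
Among Andersen, Saleh, Osei, Haddad, Castillo, Nguyen and Petrov, by date of admission to current standing (earlier first): Andersen and Saleh (22 Feb 2001) before Osei, Haddad, Castillo, Nguyen and Petrov (11 Jun 2002).
Andersen and Saleh both have years on the livery 29 years, so the next rule applies.
Andersen and Saleh both have admission number 996, so the next rule applies.
Among Andersen and Saleh, alphabetically by surname: Andersen before Saleh.
Among Osei, Haddad, Castillo, Nguyen and Petrov, by years on the livery (lower first): Osei (11 years) before Haddad (13 years) before Castillo, Nguyen and Petrov (36 years).
Castillo, Nguyen and Petrov all have admission number 70, so the next rule applies.
Among Castillo, Nguyen and Petrov, alphabetically by surname: Castillo before Nguyen before Petrov.
Full order: Dimitriou, Andersen, Saleh, Osei, Haddad, Castillo, Nguyen, Petrov.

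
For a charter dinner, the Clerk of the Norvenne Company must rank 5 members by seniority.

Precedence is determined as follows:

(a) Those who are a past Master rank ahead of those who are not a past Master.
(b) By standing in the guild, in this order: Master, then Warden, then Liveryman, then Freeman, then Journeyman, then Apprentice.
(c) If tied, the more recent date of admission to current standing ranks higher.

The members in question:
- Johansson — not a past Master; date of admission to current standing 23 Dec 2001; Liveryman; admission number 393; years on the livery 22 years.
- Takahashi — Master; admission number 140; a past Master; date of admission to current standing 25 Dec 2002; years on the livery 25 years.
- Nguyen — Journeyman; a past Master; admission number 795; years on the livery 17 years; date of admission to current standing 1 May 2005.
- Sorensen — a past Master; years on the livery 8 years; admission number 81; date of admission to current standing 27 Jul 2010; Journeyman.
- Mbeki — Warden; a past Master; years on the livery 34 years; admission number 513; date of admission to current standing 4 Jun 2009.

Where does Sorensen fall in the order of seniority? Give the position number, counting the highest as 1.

3

By the first rule: Takahashi, Mbeki, Sorensen and Nguyen (each a past Master); then Johansson (not a past Master).
Among Takahashi, Mbeki, Sorensen and Nguyen, by standing in the guild: Takahashi (Master) before Mbeki (Warden) before Sorensen and Nguyen (Journeyman).
Among Sorensen and Nguyen, by date of admission to current standing (later first): Sorensen (27 Jul 2010) before Nguyen (1 May 2005).
Order: Takahashi, Mbeki, Sorensen, Nguyen, Johansson. So position 3.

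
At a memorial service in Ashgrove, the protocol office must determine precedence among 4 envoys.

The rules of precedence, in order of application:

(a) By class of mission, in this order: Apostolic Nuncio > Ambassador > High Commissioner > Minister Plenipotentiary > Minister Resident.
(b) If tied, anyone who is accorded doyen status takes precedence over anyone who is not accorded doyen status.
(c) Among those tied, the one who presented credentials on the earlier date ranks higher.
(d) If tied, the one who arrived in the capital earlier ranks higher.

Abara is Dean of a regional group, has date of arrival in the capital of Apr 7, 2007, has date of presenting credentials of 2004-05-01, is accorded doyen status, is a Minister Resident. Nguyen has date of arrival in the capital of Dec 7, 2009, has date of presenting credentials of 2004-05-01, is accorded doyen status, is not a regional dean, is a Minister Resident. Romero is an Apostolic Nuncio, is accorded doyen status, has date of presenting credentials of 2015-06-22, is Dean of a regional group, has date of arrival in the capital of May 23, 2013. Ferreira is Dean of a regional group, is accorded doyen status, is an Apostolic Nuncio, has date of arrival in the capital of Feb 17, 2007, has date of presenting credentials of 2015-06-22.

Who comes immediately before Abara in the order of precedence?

By class of mission: Ferreira and Romero (Apostolic Nuncio); then Abara and Nguyen (Minister Resident).
Ferreira and Romero are each accorded doyen status, so the next rule applies.
Ferreira and Romero both have date of presenting credentials 2015-06-22, so the next rule applies.
Among Ferreira and Romero, by date of arrival in the capital (earlier first): Ferreira (Feb 17, 2007) before Romero (May 23, 2013).
Abara and Nguyen are each accorded doyen status, so the next rule applies.
Abara and Nguyen both have date of presenting credentials 2004-05-01, so the next rule applies.
Among Abara and Nguyen, by date of arrival in the capital (earlier first): Abara (Apr 7, 2007) before Nguyen (Dec 7, 2009).
Order: Ferreira, Romero, Abara, Nguyen.

Romero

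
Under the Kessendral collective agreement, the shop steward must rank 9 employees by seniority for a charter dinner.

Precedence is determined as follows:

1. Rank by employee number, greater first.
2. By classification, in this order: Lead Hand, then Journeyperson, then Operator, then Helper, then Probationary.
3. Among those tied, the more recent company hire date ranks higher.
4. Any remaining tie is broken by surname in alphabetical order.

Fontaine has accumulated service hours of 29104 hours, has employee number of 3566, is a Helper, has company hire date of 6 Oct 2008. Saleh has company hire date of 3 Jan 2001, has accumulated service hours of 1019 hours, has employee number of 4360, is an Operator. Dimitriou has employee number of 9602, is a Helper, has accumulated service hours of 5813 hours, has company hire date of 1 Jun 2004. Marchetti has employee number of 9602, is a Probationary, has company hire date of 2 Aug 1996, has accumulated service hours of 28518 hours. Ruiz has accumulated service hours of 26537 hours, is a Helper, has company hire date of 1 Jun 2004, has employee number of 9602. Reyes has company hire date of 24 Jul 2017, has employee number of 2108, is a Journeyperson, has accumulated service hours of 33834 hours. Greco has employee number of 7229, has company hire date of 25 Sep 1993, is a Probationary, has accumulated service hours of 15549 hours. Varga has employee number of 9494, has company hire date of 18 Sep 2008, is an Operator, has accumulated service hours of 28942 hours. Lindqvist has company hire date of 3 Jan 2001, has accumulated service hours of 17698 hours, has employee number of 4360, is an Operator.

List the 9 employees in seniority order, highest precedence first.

By employee number (higher first): Dimitriou, Ruiz and Marchetti (each 9602); then Varga (9494); then Greco (7229); then Lindqvist and Saleh (both 4360); then Fontaine (3566); then Reyes (2108).
Among Dimitriou, Ruiz and Marchetti, by classification: Dimitriou and Ruiz (Helper) before Marchetti (Probationary).
Dimitriou and Ruiz both have company hire date 1 Jun 2004, so the next rule applies.
Among Dimitriou and Ruiz, alphabetically by surname: Dimitriou before Ruiz.
Lindqvist and Saleh are each Operator, so the next rule applies.
Lindqvist and Saleh both have company hire date 3 Jan 2001, so the next rule applies.
Among Lindqvist and Saleh, alphabetically by surname: Lindqvist before Saleh.
Full order: Dimitriou, Ruiz, Marchetti, Varga, Greco, Lindqvist, Saleh, Fontaine, Reyes.

Dimitriou, Ruiz, Marchetti, Varga, Greco, Lindqvist, Saleh, Fontaine, Reyes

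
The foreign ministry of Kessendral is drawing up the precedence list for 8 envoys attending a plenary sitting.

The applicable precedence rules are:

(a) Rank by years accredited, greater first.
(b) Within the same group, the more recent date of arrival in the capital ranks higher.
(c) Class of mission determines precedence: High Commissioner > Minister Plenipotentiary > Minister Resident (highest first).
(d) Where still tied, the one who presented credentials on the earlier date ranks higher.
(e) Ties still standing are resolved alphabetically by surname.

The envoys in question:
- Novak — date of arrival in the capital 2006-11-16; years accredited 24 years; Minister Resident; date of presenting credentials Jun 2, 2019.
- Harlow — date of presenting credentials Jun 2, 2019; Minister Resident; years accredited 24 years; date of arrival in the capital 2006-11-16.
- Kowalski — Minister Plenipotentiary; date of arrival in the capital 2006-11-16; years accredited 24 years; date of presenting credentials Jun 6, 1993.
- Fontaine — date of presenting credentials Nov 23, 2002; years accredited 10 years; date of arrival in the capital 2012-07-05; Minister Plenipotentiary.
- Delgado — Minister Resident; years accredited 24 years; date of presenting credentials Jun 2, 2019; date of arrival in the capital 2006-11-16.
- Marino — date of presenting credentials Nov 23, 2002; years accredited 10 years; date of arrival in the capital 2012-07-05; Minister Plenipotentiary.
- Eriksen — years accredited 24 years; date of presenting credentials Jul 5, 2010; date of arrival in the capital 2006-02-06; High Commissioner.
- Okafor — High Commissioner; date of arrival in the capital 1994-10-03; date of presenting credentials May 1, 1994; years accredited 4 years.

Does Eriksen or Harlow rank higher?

By years accredited (higher first): Kowalski, Delgado, Harlow, Novak and Eriksen (each 24 years); then Fontaine and Marino (both 10 years); then Okafor (4 years).
Among Kowalski, Delgado, Harlow, Novak and Eriksen, by date of arrival in the capital (later first): Kowalski, Delgado, Harlow and Novak (2006-11-16) before Eriksen (2006-02-06).
Among Kowalski, Delgado, Harlow and Novak, by class of mission: Kowalski (Minister Plenipotentiary) before Delgado, Harlow and Novak (Minister Resident).
Delgado, Harlow and Novak all have date of presenting credentials Jun 2, 2019, so the next rule applies.
Among Delgado, Harlow and Novak, alphabetically by surname: Delgado before Harlow before Novak.
Fontaine and Marino both have date of arrival in the capital 2012-07-05, so the next rule applies.
Fontaine and Marino are each Minister Plenipotentiary, so the next rule applies.
Fontaine and Marino both have date of presenting credentials Nov 23, 2002, so the next rule applies.
Among Fontaine and Marino, alphabetically by surname: Fontaine before Marino.
So Harlow takes precedence.

Harlow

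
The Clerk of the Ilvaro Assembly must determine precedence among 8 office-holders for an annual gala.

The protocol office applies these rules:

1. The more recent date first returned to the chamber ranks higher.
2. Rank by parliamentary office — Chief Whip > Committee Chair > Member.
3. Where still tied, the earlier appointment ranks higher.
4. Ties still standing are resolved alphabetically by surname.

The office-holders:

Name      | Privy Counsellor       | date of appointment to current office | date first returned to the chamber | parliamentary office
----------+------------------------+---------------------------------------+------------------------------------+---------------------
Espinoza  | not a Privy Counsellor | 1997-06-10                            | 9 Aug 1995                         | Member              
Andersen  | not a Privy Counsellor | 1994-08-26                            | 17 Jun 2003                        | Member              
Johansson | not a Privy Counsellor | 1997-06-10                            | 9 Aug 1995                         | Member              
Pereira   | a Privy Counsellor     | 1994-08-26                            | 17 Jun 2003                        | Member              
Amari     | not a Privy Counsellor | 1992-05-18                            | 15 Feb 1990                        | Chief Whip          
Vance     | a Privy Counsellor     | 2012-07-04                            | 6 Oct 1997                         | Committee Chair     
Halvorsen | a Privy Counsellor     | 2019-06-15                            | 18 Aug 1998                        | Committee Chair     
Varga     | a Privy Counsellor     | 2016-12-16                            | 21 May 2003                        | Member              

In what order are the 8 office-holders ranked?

Andersen, Pereira, Varga, Halvorsen, Vance, Espinoza, Johansson, Amari

By date first returned to the chamber (later first): Andersen and Pereira (both 17 Jun 2003); then Varga (21 May 2003); then Halvorsen (18 Aug 1998); then Vance (6 Oct 1997); then Espinoza and Johansson (both 9 Aug 1995); then Amari (15 Feb 1990).
Andersen and Pereira are each Member, so the next rule applies.
Andersen and Pereira both have date of appointment to current office 1994-08-26, so the next rule applies.
Among Andersen and Pereira, alphabetically by surname: Andersen before Pereira.
Espinoza and Johansson are each Member, so the next rule applies.
Espinoza and Johansson both have date of appointment to current office 1997-06-10, so the next rule applies.
Among Espinoza and Johansson, alphabetically by surname: Espinoza before Johansson.
Full order: Andersen, Pereira, Varga, Halvorsen, Vance, Espinoza, Johansson, Amari.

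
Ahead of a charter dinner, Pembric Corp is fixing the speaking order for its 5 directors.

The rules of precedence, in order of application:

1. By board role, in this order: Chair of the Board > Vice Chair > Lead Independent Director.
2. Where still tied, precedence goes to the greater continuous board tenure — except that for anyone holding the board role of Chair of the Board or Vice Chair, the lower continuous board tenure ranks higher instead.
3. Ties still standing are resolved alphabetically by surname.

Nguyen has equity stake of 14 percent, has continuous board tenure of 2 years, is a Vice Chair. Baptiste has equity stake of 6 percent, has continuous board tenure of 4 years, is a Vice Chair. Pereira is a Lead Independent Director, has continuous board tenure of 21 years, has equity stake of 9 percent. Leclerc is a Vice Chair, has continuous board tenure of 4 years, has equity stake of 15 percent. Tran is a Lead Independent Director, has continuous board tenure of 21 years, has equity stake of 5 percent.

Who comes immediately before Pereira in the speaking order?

By board role: Nguyen, Baptiste and Leclerc (Vice Chair); then Pereira and Tran (Lead Independent Director).
Among Nguyen, Baptiste and Leclerc, by continuous board tenure (lower first) (reversed rule for this group): Nguyen (2 years) before Baptiste and Leclerc (4 years).
Among Baptiste and Leclerc, alphabetically by surname: Baptiste before Leclerc.
Pereira and Tran both have continuous board tenure 21 years, so the next rule applies.
Among Pereira and Tran, alphabetically by surname: Pereira before Tran.
Order: Nguyen, Baptiste, Leclerc, Pereira, Tran.

Leclerc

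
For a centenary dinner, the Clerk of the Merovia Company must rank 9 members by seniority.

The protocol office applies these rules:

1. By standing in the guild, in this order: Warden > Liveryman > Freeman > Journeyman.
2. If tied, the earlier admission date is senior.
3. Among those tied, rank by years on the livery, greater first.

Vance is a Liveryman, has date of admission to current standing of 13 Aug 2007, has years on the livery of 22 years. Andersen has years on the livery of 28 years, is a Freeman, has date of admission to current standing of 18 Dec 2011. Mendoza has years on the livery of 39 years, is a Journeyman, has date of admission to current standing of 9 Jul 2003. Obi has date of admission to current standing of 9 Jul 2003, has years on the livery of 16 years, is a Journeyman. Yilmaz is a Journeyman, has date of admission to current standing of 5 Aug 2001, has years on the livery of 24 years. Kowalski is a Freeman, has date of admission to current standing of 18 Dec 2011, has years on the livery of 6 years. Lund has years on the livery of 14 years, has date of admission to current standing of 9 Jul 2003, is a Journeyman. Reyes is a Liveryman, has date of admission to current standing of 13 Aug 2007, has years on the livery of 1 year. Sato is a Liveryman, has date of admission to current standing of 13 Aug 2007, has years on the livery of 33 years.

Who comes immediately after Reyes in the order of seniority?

Andersen

By standing in the guild: Sato, Vance and Reyes (Liveryman); then Andersen and Kowalski (Freeman); then Yilmaz, Mendoza, Obi and Lund (Journeyman).
Sato, Vance and Reyes all have date of admission to current standing 13 Aug 2007, so the next rule applies.
Among Sato, Vance and Reyes, by years on the livery (higher first): Sato (33 years) before Vance (22 years) before Reyes (1 year).
Andersen and Kowalski both have date of admission to current standing 18 Dec 2011, so the next rule applies.
Among Andersen and Kowalski, by years on the livery (higher first): Andersen (28 years) before Kowalski (6 years).
Among Yilmaz, Mendoza, Obi and Lund, by date of admission to current standing (earlier first): Yilmaz (5 Aug 2001) before Mendoza, Obi and Lund (9 Jul 2003).
Among Mendoza, Obi and Lund, by years on the livery (higher first): Mendoza (39 years) before Obi (16 years) before Lund (14 years).
Order: Sato, Vance, Reyes, Andersen, Kowalski, Yilmaz, Mendoza, Obi, Lund.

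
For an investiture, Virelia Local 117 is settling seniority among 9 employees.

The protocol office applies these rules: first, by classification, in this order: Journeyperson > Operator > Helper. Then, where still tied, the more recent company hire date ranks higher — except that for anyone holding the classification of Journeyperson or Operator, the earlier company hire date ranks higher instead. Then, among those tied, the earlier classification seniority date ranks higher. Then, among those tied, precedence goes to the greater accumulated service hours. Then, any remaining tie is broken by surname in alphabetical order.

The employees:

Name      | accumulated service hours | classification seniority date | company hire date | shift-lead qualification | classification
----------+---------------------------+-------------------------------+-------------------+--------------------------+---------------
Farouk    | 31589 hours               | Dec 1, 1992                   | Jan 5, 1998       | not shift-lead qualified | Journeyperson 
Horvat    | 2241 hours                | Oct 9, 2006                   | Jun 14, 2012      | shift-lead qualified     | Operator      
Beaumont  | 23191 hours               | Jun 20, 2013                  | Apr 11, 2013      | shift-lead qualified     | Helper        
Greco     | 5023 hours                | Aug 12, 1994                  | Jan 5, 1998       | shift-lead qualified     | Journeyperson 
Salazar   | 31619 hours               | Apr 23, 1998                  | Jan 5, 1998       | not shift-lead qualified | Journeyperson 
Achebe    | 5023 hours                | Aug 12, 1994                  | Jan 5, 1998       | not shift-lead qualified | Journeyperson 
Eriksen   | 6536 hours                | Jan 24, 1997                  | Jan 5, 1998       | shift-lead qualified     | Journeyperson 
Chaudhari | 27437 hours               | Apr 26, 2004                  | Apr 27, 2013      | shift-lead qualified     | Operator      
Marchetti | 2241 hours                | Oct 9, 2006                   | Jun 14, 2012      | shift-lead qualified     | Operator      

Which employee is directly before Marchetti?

Horvat

By classification: Farouk, Achebe, Greco, Eriksen and Salazar (Journeyperson); then Horvat, Marchetti and Chaudhari (Operator); then Beaumont (Helper).
Farouk, Achebe, Greco, Eriksen and Salazar all have company hire date Jan 5, 1998, so the next rule applies.
Among Farouk, Achebe, Greco, Eriksen and Salazar, by classification seniority date (earlier first): Farouk (Dec 1, 1992) before Achebe and Greco (Aug 12, 1994) before Eriksen (Jan 24, 1997) before Salazar (Apr 23, 1998).
Achebe and Greco both have accumulated service hours 5023 hours, so the next rule applies.
Among Achebe and Greco, alphabetically by surname: Achebe before Greco.
Among Horvat, Marchetti and Chaudhari, by company hire date (earlier first) (reversed rule for this group): Horvat and Marchetti (Jun 14, 2012) before Chaudhari (Apr 27, 2013).
Horvat and Marchetti both have classification seniority date Oct 9, 2006, so the next rule applies.
Horvat and Marchetti both have accumulated service hours 2241 hours, so the next rule applies.
Among Horvat and Marchetti, alphabetically by surname: Horvat before Marchetti.
Order: Farouk, Achebe, Greco, Eriksen, Salazar, Horvat, Marchetti, Chaudhari, Beaumont.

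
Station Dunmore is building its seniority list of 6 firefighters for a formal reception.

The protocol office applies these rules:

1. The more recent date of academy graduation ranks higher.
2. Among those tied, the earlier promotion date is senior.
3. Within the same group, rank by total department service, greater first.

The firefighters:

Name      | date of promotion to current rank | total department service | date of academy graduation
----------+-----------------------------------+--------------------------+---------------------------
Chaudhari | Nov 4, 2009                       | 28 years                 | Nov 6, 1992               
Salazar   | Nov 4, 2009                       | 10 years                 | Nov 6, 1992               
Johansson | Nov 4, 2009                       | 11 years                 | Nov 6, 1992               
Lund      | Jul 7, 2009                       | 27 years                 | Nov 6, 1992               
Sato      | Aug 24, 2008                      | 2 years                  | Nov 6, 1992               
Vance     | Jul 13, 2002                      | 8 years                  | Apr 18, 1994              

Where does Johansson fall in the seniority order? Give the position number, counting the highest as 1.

By date of academy graduation (later first): Vance (Apr 18, 1994); then Sato, Lund, Chaudhari, Johansson and Salazar (each Nov 6, 1992).
Among Sato, Lund, Chaudhari, Johansson and Salazar, by date of promotion to current rank (earlier first): Sato (Aug 24, 2008) before Lund (Jul 7, 2009) before Chaudhari, Johansson and Salazar (Nov 4, 2009).
Among Chaudhari, Johansson and Salazar, by total department service (higher first): Chaudhari (28 years) before Johansson (11 years) before Salazar (10 years).
Order: Vance, Sato, Lund, Chaudhari, Johansson, Salazar. So position 5.

5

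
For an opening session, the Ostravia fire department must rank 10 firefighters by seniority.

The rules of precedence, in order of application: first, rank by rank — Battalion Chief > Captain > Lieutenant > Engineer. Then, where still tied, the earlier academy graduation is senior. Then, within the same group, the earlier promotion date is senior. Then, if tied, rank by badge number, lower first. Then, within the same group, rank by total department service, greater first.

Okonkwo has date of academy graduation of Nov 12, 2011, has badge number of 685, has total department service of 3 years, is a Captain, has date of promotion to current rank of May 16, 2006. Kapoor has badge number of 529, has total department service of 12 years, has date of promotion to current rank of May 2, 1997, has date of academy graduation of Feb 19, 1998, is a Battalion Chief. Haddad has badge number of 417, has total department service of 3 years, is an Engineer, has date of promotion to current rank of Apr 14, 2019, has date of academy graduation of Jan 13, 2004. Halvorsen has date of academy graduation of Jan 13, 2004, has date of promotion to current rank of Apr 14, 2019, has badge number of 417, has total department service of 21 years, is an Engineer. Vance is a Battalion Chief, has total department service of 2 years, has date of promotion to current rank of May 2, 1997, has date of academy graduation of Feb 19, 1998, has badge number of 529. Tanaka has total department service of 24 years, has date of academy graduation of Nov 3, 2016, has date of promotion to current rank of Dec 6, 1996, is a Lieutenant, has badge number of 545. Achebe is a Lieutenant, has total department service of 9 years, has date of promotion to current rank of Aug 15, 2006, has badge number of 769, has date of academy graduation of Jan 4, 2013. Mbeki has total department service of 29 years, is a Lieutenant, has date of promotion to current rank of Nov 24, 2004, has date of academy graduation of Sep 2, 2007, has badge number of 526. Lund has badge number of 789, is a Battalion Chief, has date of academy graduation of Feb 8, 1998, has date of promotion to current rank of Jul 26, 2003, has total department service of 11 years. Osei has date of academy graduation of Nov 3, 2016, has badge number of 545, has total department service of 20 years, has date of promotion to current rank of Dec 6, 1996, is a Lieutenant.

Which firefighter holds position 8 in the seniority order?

By rank: Lund, Kapoor and Vance (Battalion Chief); then Okonkwo (Captain); then Mbeki, Achebe, Tanaka and Osei (Lieutenant); then Halvorsen and Haddad (Engineer).
Among Lund, Kapoor and Vance, by date of academy graduation (earlier first): Lund (Feb 8, 1998) before Kapoor and Vance (Feb 19, 1998).
Kapoor and Vance both have date of promotion to current rank May 2, 1997, so the next rule applies.
Kapoor and Vance both have badge number 529, so the next rule applies.
Among Kapoor and Vance, by total department service (higher first): Kapoor (12 years) before Vance (2 years).
Among Mbeki, Achebe, Tanaka and Osei, by date of academy graduation (earlier first): Mbeki (Sep 2, 2007) before Achebe (Jan 4, 2013) before Tanaka and Osei (Nov 3, 2016).
Tanaka and Osei both have date of promotion to current rank Dec 6, 1996, so the next rule applies.
Tanaka and Osei both have badge number 545, so the next rule applies.
Among Tanaka and Osei, by total department service (higher first): Tanaka (24 years) before Osei (20 years).
Halvorsen and Haddad both have date of academy graduation Jan 13, 2004, so the next rule applies.
Halvorsen and Haddad both have date of promotion to current rank Apr 14, 2019, so the next rule applies.
Halvorsen and Haddad both have badge number 417, so the next rule applies.
Among Halvorsen and Haddad, by total department service (higher first): Halvorsen (21 years) before Haddad (3 years).
Order: Lund, Kapoor, Vance, Okonkwo, Mbeki, Achebe, Tanaka, Osei, Halvorsen, Haddad.

Osei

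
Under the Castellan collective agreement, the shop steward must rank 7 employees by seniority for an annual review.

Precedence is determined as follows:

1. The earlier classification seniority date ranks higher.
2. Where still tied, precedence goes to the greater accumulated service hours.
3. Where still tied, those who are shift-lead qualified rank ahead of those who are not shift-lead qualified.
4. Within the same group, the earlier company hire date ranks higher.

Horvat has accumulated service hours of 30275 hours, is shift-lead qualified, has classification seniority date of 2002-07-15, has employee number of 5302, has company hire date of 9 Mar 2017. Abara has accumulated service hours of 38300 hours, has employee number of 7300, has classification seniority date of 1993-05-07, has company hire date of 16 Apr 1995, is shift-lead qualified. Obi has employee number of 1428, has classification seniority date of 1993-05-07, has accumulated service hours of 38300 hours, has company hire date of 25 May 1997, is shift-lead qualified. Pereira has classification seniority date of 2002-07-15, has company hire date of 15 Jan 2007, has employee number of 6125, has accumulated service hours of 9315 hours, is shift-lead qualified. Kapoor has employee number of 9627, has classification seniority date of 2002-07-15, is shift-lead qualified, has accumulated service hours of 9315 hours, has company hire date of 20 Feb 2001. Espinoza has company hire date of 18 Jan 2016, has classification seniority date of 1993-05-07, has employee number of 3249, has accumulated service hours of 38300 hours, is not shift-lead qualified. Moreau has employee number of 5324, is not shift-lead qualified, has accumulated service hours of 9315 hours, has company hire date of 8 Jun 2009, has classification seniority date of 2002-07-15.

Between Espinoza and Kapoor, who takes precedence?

By classification seniority date (earlier first): Abara, Obi and Espinoza (each 1993-05-07); then Horvat, Kapoor, Pereira and Moreau (each 2002-07-15).
Abara, Obi and Espinoza all have accumulated service hours 38300 hours, so the next rule applies.
Among Abara, Obi and Espinoza, shift-lead qualified before not shift-lead qualified: Abara and Obi (shift-lead qualified) before Espinoza (not shift-lead qualified).
Among Abara and Obi, by company hire date (earlier first): Abara (16 Apr 1995) before Obi (25 May 1997).
Among Horvat, Kapoor, Pereira and Moreau, by accumulated service hours (higher first): Horvat (30275 hours) before Kapoor, Pereira and Moreau (9315 hours).
Among Kapoor, Pereira and Moreau, shift-lead qualified before not shift-lead qualified: Kapoor and Pereira (shift-lead qualified) before Moreau (not shift-lead qualified).
Among Kapoor and Pereira, by company hire date (earlier first): Kapoor (20 Feb 2001) before Pereira (15 Jan 2007).
So Espinoza takes precedence.

Espinoza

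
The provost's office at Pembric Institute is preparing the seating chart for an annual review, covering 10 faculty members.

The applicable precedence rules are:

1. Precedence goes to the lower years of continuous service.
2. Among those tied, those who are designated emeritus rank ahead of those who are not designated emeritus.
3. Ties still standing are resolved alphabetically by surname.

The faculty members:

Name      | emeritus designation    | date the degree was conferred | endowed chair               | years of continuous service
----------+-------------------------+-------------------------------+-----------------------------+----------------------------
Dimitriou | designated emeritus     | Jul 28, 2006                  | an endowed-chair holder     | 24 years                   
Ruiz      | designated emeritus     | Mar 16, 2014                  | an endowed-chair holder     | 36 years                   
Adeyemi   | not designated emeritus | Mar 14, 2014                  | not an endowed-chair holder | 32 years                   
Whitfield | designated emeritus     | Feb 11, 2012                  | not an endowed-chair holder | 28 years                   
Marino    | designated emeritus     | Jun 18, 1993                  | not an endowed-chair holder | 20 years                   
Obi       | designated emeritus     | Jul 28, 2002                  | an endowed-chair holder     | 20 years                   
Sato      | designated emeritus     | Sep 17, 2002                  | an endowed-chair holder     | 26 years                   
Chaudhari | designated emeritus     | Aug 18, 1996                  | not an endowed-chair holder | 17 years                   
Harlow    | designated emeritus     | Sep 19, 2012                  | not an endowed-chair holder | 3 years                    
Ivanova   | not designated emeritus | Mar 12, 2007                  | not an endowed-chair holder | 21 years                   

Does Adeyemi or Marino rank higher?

By years of continuous service (lower first): Harlow (3 years); then Chaudhari (17 years); then Marino and Obi (both 20 years); then Ivanova (21 years); then Dimitriou (24 years); then Sato (26 years); then Whitfield (28 years); then Adeyemi (32 years); then Ruiz (36 years).
Marino and Obi are each designated emeritus, so the next rule applies.
Among Marino and Obi, alphabetically by surname: Marino before Obi.
So Marino takes precedence.

Marino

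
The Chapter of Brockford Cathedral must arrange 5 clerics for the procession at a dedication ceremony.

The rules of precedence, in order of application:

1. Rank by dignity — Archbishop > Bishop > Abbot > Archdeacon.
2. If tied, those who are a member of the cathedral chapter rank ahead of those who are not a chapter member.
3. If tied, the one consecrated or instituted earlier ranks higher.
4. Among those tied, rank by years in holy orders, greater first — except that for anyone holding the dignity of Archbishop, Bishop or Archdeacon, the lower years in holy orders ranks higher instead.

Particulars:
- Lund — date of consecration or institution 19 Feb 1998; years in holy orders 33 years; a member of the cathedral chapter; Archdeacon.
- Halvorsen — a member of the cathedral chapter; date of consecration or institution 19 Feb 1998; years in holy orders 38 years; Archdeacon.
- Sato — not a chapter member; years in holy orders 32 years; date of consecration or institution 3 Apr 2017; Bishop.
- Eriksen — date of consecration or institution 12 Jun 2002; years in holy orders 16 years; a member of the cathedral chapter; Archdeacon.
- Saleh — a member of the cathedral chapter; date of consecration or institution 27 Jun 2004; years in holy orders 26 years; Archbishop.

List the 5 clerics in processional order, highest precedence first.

Saleh, Sato, Lund, Halvorsen, Eriksen

By dignity: Saleh (Archbishop); then Sato (Bishop); then Lund, Halvorsen and Eriksen (Archdeacon).
Lund, Halvorsen and Eriksen are each a member of the cathedral chapter, so the next rule applies.
Among Lund, Halvorsen and Eriksen, by date of consecration or institution (earlier first): Lund and Halvorsen (19 Feb 1998) before Eriksen (12 Jun 2002).
Among Lund and Halvorsen, by years in holy orders (lower first) (reversed rule for this group): Lund (33 years) before Halvorsen (38 years).
Full order: Saleh, Sato, Lund, Halvorsen, Eriksen.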